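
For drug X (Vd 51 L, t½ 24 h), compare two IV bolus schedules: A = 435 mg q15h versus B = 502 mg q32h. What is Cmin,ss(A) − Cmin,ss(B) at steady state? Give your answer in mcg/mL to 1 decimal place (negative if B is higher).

Regimen A: f = (1/2)^(15/24) ≈ 0.6484; Cmin,ss = (435/51)·f/(1−f) ≈ 15.729 mcg/mL.
Regimen B: f = (1/2)^(32/24) ≈ 0.3969; Cmin,ss = (502/51)·f/(1−f) ≈ 6.478 mcg/mL.
Difference ≈ 15.729 − 6.478 ≈ 9.251 mcg/mL.

9.3 mcg/mL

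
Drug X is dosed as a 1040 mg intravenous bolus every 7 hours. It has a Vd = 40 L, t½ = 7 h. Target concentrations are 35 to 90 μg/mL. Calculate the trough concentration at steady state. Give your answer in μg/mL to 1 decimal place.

τ = 7 h = 1 half-life, so f = (1/2)^1 = 0.5.
Accumulation ratio R = 1/(1 − f) = 1/0.5 = 2/1.
Single-dose peak C₀ = D/Vd = 1040/40 = 26 μg/mL.
Steady-state peak Cmax,ss = C₀·R = 26 × 2/1 ≈ 52.000 μg/mL.
Steady-state trough Cmin,ss = Cmax,ss·f ≈ 52.000 × 0.5 ≈ 26.000 μg/mL.
Trough 26.0 μg/mL vs MEC 35 μg/mL: subtherapeutic.

26.0 μg/mL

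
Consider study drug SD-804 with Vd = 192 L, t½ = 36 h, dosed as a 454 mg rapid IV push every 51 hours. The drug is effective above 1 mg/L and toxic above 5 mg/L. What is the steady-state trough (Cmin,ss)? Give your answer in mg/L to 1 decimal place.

k = ln2/t½ = ln2/36 ≈ 0.019254 h⁻¹; fraction remaining f = e^(−kτ) = e^(−0.019254×51) ≈ 0.3746.
At steady state, accumulation factor R = 1/(1 − e^(−kτ)) ≈ 1.5990.
Single-dose peak C₀ = D/Vd = 454/192 ≈ 2.365 mg/L.
Steady-state peak Cmax,ss = C₀·R ≈ 2.365 × 1.5990 ≈ 3.782 mg/L.
One interval later, Cmin,ss = Cmax,ss·e^(−kτ) ≈ 3.782 × 0.3746 ≈ 1.417 mg/L.
Trough 1.4 mg/L vs MEC 1 mg/L: adequate.

1.4 mg/L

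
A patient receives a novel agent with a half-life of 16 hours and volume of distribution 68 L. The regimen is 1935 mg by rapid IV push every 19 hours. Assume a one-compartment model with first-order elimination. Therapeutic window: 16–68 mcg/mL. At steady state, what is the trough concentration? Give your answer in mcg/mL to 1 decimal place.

Over one 19-h interval, 19/16 ≈ 1.1875 half-lives elapse, leaving f ≈ 0.4391 of each dose.
Each bolus raises the concentration by D/Vd = 1935/68 ≈ 28.456 mcg/mL.
Steady-state trough Cmin,ss = C₀·f/(1−f) ≈ 28.456 × 0.4391/0.5609 ≈ 22.277 mcg/mL.
Trough 22.3 mcg/mL vs MEC 16 mcg/mL: adequate.

22.3 mcg/mL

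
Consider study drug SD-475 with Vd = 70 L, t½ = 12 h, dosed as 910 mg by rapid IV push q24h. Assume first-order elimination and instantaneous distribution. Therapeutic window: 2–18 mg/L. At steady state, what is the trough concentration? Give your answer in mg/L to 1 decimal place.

τ = 24 h = 2 half-lives, so f = (1/2)^2 = 0.25.
Accumulation ratio R = 1/(1 − f) = 1/0.75 = 4/3.
Single-dose peak C₀ = D/Vd = 910/70 = 13 mg/L.
Steady-state peak Cmax,ss = C₀·R = 13 × 4/3 ≈ 17.333 mg/L.
Steady-state trough Cmin,ss = Cmax,ss·f ≈ 17.333 × 0.25 ≈ 4.333 mg/L.
Trough 4.3 mg/L vs MEC 2 mg/L: adequate.

4.3 mg/L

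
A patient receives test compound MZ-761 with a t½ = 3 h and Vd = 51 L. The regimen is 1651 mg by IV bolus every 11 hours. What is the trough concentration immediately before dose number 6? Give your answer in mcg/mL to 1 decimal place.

f = (1/2)^(τ/t½) = (1/2)^(11/3) ≈ 0.0787.
C₀ = D/Vd = 1651/51 ≈ 32.373 mcg/mL.
Before the 6th dose, 5 doses have been given. Superposition: Cmin = C₀·(f + f² + … + f^5).
≈ 32.373 × (0.0787 + 0.0062 + 0.0005 + 0.0000 + 0.0000) ≈ 32.373 × 0.0854 ≈ 2.765 mcg/mL.

2.8 mcg/mL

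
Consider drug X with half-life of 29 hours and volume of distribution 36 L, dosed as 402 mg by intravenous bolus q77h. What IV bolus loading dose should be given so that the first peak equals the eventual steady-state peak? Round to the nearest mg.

478 mg

f = (1/2)^(77/29) ≈ 0.158750; accumulation ratio R = 1/(1−f) ≈ 1.18871.
Loading dose to hit Cmax,ss on first dose: D_load = D_maint·R ≈ 402 × 1.18871 ≈ 477.86 mg.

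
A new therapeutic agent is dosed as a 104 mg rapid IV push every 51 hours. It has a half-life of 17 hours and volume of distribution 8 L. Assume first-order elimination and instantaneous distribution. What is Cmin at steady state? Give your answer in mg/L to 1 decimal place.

The dosing interval is 3 half-lives, so f = 2^(−3) = 0.125.
Accumulation ratio R = 1/(1 − f) = 1/0.875 = 8/7.
Single-dose peak C₀ = D/Vd = 104/8 = 13 mg/L.
Steady-state peak Cmax,ss = C₀·R = 13 × 8/7 ≈ 14.857 mg/L.
Steady-state trough Cmin,ss = Cmax,ss·f ≈ 14.857 × 0.125 ≈ 1.857 mg/L.

1.9 mg/L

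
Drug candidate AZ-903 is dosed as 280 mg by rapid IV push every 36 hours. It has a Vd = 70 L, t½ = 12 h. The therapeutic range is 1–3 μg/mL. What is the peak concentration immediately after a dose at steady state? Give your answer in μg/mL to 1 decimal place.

4.6 μg/mL

τ = 36 h = 3 half-lives, so f = (1/2)^3 = 0.125.
Accumulation ratio R = 1/(1 − f) = 1/0.875 = 8/7.
Single-dose peak C₀ = D/Vd = 280/70 = 4 μg/mL.
Steady-state peak Cmax,ss = C₀·R = 4 × 8/7 ≈ 4.571 μg/mL.
Peak 4.6 μg/mL vs MTC 3 μg/mL: exceeds toxic threshold.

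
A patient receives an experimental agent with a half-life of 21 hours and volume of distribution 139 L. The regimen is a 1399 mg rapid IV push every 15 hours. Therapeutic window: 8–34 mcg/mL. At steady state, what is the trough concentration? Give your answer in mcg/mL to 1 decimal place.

15.7 mcg/mL

Over one 15-h interval, 15/21 ≈ 0.71429 half-lives elapse, leaving f ≈ 0.6095 of each dose.
Single-dose peak C₀ = D/Vd = 1399/139 ≈ 10.065 mcg/mL.
Steady-state trough Cmin,ss = C₀·f/(1−f) ≈ 10.065 × 0.6095/0.3905 ≈ 15.710 mcg/mL.
Trough 15.7 mcg/mL vs MEC 8 mcg/mL: adequate.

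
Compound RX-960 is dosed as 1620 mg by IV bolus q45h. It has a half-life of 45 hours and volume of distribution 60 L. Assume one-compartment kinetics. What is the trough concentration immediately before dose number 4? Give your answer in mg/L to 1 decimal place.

23.6 mg/L

f = (1/2)^(τ/t½) = (1/2)^(45/45) ≈ 0.5000.
C₀ = D/Vd = 1620/60 ≈ 27.000 mg/L.
Before the 4th dose, 3 doses have been given. Superposition: Cmin = C₀·(f + f² + … + f^3).
≈ 27.000 × (0.5000 + 0.2500 + 0.1250) ≈ 27.000 × 0.8750 ≈ 23.625 mg/L.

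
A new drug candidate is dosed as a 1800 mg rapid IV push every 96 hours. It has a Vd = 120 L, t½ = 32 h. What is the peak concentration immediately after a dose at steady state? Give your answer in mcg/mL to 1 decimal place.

τ = 96 h = 3 half-lives, so f = (1/2)^3 = 0.125.
At steady state, R = 1/(1 − 0.125) = 8/7.
Single-dose peak C₀ = D/Vd = 1800/120 = 15 mcg/mL.
Steady-state peak Cmax,ss = C₀·R = 15 × 8/7 ≈ 17.143 mcg/mL.

17.1 mcg/mL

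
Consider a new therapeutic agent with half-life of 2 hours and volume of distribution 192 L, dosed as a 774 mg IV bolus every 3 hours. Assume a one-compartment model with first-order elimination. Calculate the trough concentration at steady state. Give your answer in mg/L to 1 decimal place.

2.2 mg/L

Over one 3-h interval, 3/2 ≈ 1.5 half-lives elapse, leaving f ≈ 0.3536 of each dose.
Single-dose peak C₀ = D/Vd = 774/192 ≈ 4.031 mg/L.
Steady-state trough Cmin,ss = C₀·f/(1−f) ≈ 4.031 × 0.3536/0.6464 ≈ 2.205 mg/L.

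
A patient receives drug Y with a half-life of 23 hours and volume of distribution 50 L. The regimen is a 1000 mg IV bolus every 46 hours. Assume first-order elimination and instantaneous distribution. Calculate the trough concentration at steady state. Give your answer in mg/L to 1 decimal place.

The dosing interval is 2 half-lives, so f = 2^(−2) = 0.25.
Accumulation ratio R = 1/(1 − f) = 1/0.75 = 4/3.
Single-dose peak C₀ = D/Vd = 1000/50 = 20 mg/L.
Steady-state peak Cmax,ss = C₀·R = 20 × 4/3 ≈ 26.667 mg/L.
Steady-state trough Cmin,ss = Cmax,ss·f ≈ 26.667 × 0.25 ≈ 6.667 mg/L.

6.7 mg/L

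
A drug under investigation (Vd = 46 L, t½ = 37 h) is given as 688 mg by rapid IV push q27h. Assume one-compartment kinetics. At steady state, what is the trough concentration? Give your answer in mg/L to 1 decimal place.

Over one 27-h interval, 27/37 ≈ 0.72973 half-lives elapse, leaving f ≈ 0.6030 of each dose.
Accumulation ratio R = 1/(1 − f) ≈ 1/0.3970 ≈ 2.5189.
Single-dose peak C₀ = D/Vd = 688/46 ≈ 14.957 mg/L.
Cmax,ss = C₀/(1 − f) ≈ 14.957/0.3970 ≈ 37.675 mg/L.
Steady-state trough Cmin,ss = Cmax,ss·f ≈ 37.675 × 0.6030 ≈ 22.718 mg/L.

22.7 mg/L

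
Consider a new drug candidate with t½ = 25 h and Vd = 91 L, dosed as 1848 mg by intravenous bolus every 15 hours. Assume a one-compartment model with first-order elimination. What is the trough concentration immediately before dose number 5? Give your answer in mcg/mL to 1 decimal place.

f = (1/2)^(τ/t½) = (1/2)^(15/25) ≈ 0.6598.
C₀ = D/Vd = 1848/91 ≈ 20.308 mcg/mL.
Before the 5th dose, 4 doses have been given. Superposition: Cmin = C₀·(f + f² + … + f^4).
≈ 20.308 × (0.6598 + 0.4353 + 0.2872 + 0.1895) ≈ 20.308 × 1.5718 ≈ 31.920 mcg/mL.

31.9 mcg/mL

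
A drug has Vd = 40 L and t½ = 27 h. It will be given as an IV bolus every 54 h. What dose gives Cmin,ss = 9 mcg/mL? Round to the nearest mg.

1080 mg

τ/t½ = 54/27 ≈ 2, so f = (1/2)^(54/27) ≈ 0.250000.
Cmin,ss = (D/Vd)·f/(1−f), so D = Cmin,ss·Vd·(1−f)/f.
D = 9 × 40 × (1−f)/f ≈ 9 × 40 × 3.00000 ≈ 1080.00 mg.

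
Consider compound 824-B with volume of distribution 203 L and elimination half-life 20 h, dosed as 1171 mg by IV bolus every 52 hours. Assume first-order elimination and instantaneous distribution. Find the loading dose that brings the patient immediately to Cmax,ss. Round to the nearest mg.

f = (1/2)^(52/20) ≈ 0.164938; accumulation ratio R = 1/(1−f) ≈ 1.19752.
Loading dose to hit Cmax,ss on first dose: D_load = D_maint·R ≈ 1171 × 1.19752 ≈ 1402.30 mg.

1402 mg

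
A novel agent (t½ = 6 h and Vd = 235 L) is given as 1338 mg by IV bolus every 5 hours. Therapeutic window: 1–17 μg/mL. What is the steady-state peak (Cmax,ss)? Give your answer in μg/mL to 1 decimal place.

τ/t½ = 5/6 ≈ 0.83333, so fraction remaining f = (1/2)^(5/6) ≈ 0.5612.
At steady state, accumulation factor R = 1/(1 − e^(−kτ)) ≈ 2.2789.
Each bolus raises the concentration by D/Vd = 1338/235 ≈ 5.694 μg/mL.
Steady-state peak Cmax,ss = C₀·R ≈ 5.694 × 2.2789 ≈ 12.976 μg/mL.
Peak 13.0 μg/mL vs MTC 17 μg/mL: below toxic threshold.

13.0 μg/mL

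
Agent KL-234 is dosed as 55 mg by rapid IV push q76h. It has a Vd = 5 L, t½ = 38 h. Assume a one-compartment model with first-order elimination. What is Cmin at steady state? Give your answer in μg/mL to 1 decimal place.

3.7 μg/mL

τ = 76 h = 2 half-lives, so f = (1/2)^2 = 0.25.
At steady state, R = 1/(1 − 0.25) = 4/3.
Single-dose peak C₀ = D/Vd = 55/5 = 11 μg/mL.
Steady-state peak Cmax,ss = C₀·R = 11 × 4/3 ≈ 14.667 μg/mL.
Steady-state trough Cmin,ss = Cmax,ss·f ≈ 14.667 × 0.25 ≈ 3.667 μg/mL.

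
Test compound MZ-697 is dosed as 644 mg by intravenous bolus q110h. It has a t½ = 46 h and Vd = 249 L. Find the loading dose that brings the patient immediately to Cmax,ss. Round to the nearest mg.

796 mg

f = (1/2)^(110/46) ≈ 0.190610; accumulation ratio R = 1/(1−f) ≈ 1.23550.
Loading dose to hit Cmax,ss on first dose: D_load = D_maint·R ≈ 644 × 1.23550 ≈ 795.66 mg.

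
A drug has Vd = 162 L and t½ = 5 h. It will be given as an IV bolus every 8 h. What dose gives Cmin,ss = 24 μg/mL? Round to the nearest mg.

τ/t½ = 8/5 ≈ 1.6, so f = (1/2)^(8/5) ≈ 0.329877.
Cmin,ss = (D/Vd)·f/(1−f), so D = Cmin,ss·Vd·(1−f)/f.
D = 24 × 162 × (1−f)/f ≈ 24 × 162 × 2.03143 ≈ 7898.20 mg.

7898 mg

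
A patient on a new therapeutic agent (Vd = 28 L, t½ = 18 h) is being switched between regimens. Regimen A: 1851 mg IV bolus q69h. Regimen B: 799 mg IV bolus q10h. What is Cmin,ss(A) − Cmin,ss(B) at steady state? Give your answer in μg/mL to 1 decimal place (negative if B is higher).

-55.8 μg/mL

Regimen A: f = (1/2)^(69/18) ≈ 0.0702; Cmin,ss = (1851/28)·f/(1−f) ≈ 4.991 μg/mL.
Regimen B: f = (1/2)^(10/18) ≈ 0.6804; Cmin,ss = (799/28)·f/(1−f) ≈ 60.750 μg/mL.
Difference ≈ 4.991 − 60.750 ≈ -55.759 μg/mL.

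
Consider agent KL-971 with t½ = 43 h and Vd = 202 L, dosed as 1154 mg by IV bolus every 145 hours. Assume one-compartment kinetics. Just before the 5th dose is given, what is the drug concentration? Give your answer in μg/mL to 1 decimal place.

0.6 μg/mL

f = (1/2)^(τ/t½) = (1/2)^(145/43) ≈ 0.0966.
C₀ = D/Vd = 1154/202 ≈ 5.713 μg/mL.
Before the 5th dose, 4 doses have been given. Superposition: Cmin = C₀·(f + f² + … + f^4).
≈ 5.713 × (0.0966 + 0.0093 + 0.0009 + 0.0001) ≈ 5.713 × 0.1069 ≈ 0.611 μg/mL.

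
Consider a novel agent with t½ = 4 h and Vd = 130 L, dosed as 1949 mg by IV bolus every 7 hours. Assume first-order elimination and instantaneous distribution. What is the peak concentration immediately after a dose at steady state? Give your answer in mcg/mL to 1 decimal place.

21.3 mcg/mL

k = ln2/t½ = ln2/4 ≈ 0.173287 h⁻¹; fraction remaining f = e^(−kτ) = e^(−0.173287×7) ≈ 0.2973.
At steady state, accumulation factor R = 1/(1 − e^(−kτ)) ≈ 1.4231.
Single-dose peak C₀ = D/Vd = 1949/130 ≈ 14.992 mcg/mL.
Steady-state peak Cmax,ss = C₀·R ≈ 14.992 × 1.4231 ≈ 21.335 mcg/mL.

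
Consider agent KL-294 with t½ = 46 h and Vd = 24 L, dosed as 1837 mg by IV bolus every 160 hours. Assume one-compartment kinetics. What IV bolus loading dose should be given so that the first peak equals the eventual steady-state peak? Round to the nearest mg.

2018 mg

f = (1/2)^(160/46) ≈ 0.089730; accumulation ratio R = 1/(1−f) ≈ 1.09858.
Loading dose to hit Cmax,ss on first dose: D_load = D_maint·R ≈ 1837 × 1.09858 ≈ 2018.09 mg.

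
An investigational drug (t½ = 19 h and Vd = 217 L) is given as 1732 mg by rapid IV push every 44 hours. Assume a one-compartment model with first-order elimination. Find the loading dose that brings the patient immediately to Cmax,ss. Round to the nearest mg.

f = (1/2)^(44/19) ≈ 0.200853; accumulation ratio R = 1/(1−f) ≈ 1.25133.
Loading dose to hit Cmax,ss on first dose: D_load = D_maint·R ≈ 1732 × 1.25133 ≈ 2167.30 mg.

2167 mg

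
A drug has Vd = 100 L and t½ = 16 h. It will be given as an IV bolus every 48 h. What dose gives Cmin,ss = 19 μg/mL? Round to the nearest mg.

13300 mg

τ/t½ = 48/16 ≈ 3, so f = (1/2)^(48/16) ≈ 0.125000.
Cmin,ss = (D/Vd)·f/(1−f), so D = Cmin,ss·Vd·(1−f)/f.
D = 19 × 100 × (1−f)/f ≈ 19 × 100 × 7.00000 ≈ 13300.00 mg.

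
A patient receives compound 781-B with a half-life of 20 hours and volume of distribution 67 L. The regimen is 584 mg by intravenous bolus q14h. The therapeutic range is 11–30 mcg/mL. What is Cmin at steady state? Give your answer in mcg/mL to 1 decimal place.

k = ln2/t½ = ln2/20 ≈ 0.034657 h⁻¹; fraction remaining f = e^(−kτ) = e^(−0.034657×14) ≈ 0.6156.
Each bolus raises the concentration by D/Vd = 584/67 ≈ 8.716 mcg/mL.
Steady-state trough Cmin,ss = C₀·f/(1−f) ≈ 8.716 × 0.6156/0.3844 ≈ 13.958 mcg/mL.
Trough 14.0 mcg/mL vs MEC 11 mcg/mL: adequate.

14.0 mcg/mL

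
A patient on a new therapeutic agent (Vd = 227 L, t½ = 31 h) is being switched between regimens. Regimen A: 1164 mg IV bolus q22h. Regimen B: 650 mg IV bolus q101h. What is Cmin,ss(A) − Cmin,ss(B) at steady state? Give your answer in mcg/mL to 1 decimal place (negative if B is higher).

7.7 mcg/mL

Regimen A: f = (1/2)^(22/31) ≈ 0.6115; Cmin,ss = (1164/227)·f/(1−f) ≈ 8.071 mcg/mL.
Regimen B: f = (1/2)^(101/31) ≈ 0.1045; Cmin,ss = (650/227)·f/(1−f) ≈ 0.334 mcg/mL.
Difference ≈ 8.071 − 0.334 ≈ 7.737 mcg/mL.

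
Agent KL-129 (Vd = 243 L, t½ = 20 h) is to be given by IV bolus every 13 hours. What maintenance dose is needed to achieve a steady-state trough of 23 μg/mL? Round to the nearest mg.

τ/t½ = 13/20 ≈ 0.65, so f = (1/2)^(13/20) ≈ 0.637280.
Cmin,ss = (D/Vd)·f/(1−f), so D = Cmin,ss·Vd·(1−f)/f.
D = 23 × 243 × (1−f)/f ≈ 23 × 243 × 0.56917 ≈ 3181.09 mg.

3181 mg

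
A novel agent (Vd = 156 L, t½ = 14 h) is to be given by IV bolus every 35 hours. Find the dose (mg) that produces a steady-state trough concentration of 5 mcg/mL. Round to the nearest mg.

3632 mg

τ/t½ = 35/14 ≈ 2.5, so f = (1/2)^(35/14) ≈ 0.176777.
Cmin,ss = (D/Vd)·f/(1−f), so D = Cmin,ss·Vd·(1−f)/f.
D = 5 × 156 × (1−f)/f ≈ 5 × 156 × 4.65684 ≈ 3632.34 mg.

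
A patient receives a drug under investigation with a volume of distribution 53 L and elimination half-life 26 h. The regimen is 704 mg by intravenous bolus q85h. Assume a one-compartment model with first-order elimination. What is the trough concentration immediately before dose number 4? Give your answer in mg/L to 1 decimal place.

f = (1/2)^(τ/t½) = (1/2)^(85/26) ≈ 0.1037.
C₀ = D/Vd = 704/53 ≈ 13.283 mg/L.
Before the 4th dose, 3 doses have been given. Superposition: Cmin = C₀·(f + f² + … + f^3).
≈ 13.283 × (0.1037 + 0.0108 + 0.0011) ≈ 13.283 × 0.1156 ≈ 1.536 mg/L.

1.5 mg/L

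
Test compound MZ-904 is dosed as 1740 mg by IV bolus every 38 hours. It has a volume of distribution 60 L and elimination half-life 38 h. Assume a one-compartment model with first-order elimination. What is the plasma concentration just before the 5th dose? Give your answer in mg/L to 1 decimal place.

f = (1/2)^(τ/t½) = (1/2)^(38/38) ≈ 0.5000.
C₀ = D/Vd = 1740/60 ≈ 29.000 mg/L.
Before the 5th dose, 4 doses have been given. Superposition: Cmin = C₀·(f + f² + … + f^4).
≈ 29.000 × (0.5000 + 0.2500 + 0.1250 + 0.0625) ≈ 29.000 × 0.9375 ≈ 27.188 mg/L.

27.2 mg/L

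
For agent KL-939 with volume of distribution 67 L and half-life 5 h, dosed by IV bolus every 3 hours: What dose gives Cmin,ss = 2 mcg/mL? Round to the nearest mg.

69 mg

τ/t½ = 3/5 ≈ 0.6, so f = (1/2)^(3/5) ≈ 0.659754.
Cmin,ss = (D/Vd)·f/(1−f), so D = Cmin,ss·Vd·(1−f)/f.
D = 2 × 67 × (1−f)/f ≈ 2 × 67 × 0.51572 ≈ 69.11 mg.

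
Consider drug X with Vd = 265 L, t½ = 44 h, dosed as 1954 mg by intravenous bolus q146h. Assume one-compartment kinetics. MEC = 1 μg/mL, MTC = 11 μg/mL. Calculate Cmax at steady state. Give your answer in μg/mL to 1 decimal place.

8.2 μg/mL

Over one 146-h interval, 146/44 ≈ 3.3182 half-lives elapse, leaving f ≈ 0.1003 of each dose.
At steady state, accumulation factor R = 1/(1 − e^(−kτ)) ≈ 1.1115.
Each bolus raises the concentration by D/Vd = 1954/265 ≈ 7.374 μg/mL.
Steady-state peak Cmax,ss = C₀·R ≈ 7.374 × 1.1115 ≈ 8.196 μg/mL.
Peak 8.2 μg/mL vs MTC 11 μg/mL: below toxic threshold.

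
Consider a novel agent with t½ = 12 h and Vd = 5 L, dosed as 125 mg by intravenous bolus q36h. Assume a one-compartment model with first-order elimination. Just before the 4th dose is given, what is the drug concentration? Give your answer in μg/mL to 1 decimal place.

3.6 μg/mL

f = (1/2)^(τ/t½) = (1/2)^(36/12) ≈ 0.1250.
C₀ = D/Vd = 125/5 ≈ 25.000 μg/mL.
Before the 4th dose, 3 doses have been given. Superposition: Cmin = C₀·(f + f² + … + f^3).
≈ 25.000 × (0.1250 + 0.0156 + 0.0020) ≈ 25.000 × 0.1426 ≈ 3.565 μg/mL.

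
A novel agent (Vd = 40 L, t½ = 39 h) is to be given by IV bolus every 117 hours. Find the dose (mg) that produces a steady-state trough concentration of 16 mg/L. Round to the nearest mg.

τ/t½ = 117/39 ≈ 3, so f = (1/2)^(117/39) ≈ 0.125000.
Cmin,ss = (D/Vd)·f/(1−f), so D = Cmin,ss·Vd·(1−f)/f.
D = 16 × 40 × (1−f)/f ≈ 16 × 40 × 7.00000 ≈ 4480.00 mg.

4480 mg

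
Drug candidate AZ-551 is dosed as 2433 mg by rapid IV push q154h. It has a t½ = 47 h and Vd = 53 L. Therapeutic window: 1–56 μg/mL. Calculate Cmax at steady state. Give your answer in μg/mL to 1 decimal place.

τ/t½ = 154/47 ≈ 3.2766, so fraction remaining f = (1/2)^(154/47) ≈ 0.1032.
Accumulation ratio R = 1/(1 − f) ≈ 1/0.8968 ≈ 1.1151.
Single-dose peak C₀ = D/Vd = 2433/53 ≈ 45.906 μg/mL.
Cmax,ss = C₀/(1 − f) ≈ 45.906/0.8968 ≈ 51.189 μg/mL.
Peak 51.2 μg/mL vs MTC 56 μg/mL: below toxic threshold.

51.2 μg/mL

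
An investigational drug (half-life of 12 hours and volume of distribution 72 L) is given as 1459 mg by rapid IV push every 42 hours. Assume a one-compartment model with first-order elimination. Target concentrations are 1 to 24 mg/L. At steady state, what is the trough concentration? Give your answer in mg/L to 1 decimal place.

τ/t½ = 42/12 ≈ 3.5, so fraction remaining f = (1/2)^(42/12) ≈ 0.0884.
Each bolus raises the concentration by D/Vd = 1459/72 ≈ 20.264 mg/L.
Steady-state trough Cmin,ss = C₀·f/(1−f) ≈ 20.264 × 0.0884/0.9116 ≈ 1.965 mg/L.
Trough 2.0 mg/L vs MEC 1 mg/L: adequate.

2.0 mg/L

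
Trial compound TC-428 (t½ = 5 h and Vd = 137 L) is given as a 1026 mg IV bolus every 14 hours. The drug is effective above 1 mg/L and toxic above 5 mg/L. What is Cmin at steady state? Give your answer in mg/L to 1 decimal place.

τ/t½ = 14/5 ≈ 2.8, so fraction remaining f = (1/2)^(14/5) ≈ 0.1436.
Accumulation ratio R = 1/(1 − f) ≈ 1/0.8564 ≈ 1.1677.
Each bolus raises the concentration by D/Vd = 1026/137 ≈ 7.489 mg/L.
Cmax,ss = C₀/(1 − f) ≈ 7.489/0.8564 ≈ 8.745 mg/L.
Steady-state trough Cmin,ss = Cmax,ss·f ≈ 8.745 × 0.1436 ≈ 1.256 mg/L.
Trough 1.3 mg/L vs MEC 1 mg/L: adequate.

1.3 mg/L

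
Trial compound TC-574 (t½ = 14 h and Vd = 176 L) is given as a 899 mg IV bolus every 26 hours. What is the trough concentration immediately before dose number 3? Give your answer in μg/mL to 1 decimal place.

f = (1/2)^(τ/t½) = (1/2)^(26/14) ≈ 0.2760.
C₀ = D/Vd = 899/176 ≈ 5.108 μg/mL.
Before the 3rd dose, 2 doses have been given. Superposition: Cmin = C₀·(f + f²).
≈ 5.108 × (0.2760 + 0.0762) ≈ 5.108 × 0.3522 ≈ 1.799 μg/mL.

1.8 μg/mL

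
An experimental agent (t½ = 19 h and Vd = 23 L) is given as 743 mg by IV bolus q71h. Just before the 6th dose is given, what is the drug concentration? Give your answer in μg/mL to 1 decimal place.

2.6 μg/mL

f = (1/2)^(τ/t½) = (1/2)^(71/19) ≈ 0.0750.
C₀ = D/Vd = 743/23 ≈ 32.304 μg/mL.
Before the 6th dose, 5 doses have been given. Superposition: Cmin = C₀·(f + f² + … + f^5).
≈ 32.304 × (0.0750 + 0.0056 + 0.0004 + 0.0000 + 0.0000) ≈ 32.304 × 0.0810 ≈ 2.617 μg/mL.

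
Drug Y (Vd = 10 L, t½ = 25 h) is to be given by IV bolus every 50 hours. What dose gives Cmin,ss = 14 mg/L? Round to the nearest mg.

τ/t½ = 50/25 ≈ 2, so f = (1/2)^(50/25) ≈ 0.250000.
Cmin,ss = (D/Vd)·f/(1−f), so D = Cmin,ss·Vd·(1−f)/f.
D = 14 × 10 × (1−f)/f ≈ 14 × 10 × 3.00000 ≈ 420.00 mg.

420 mg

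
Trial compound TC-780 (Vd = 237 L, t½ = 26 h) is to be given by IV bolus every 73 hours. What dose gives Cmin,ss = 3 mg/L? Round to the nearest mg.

τ/t½ = 73/26 ≈ 2.8077, so f = (1/2)^(73/26) ≈ 0.142824.
Cmin,ss = (D/Vd)·f/(1−f), so D = Cmin,ss·Vd·(1−f)/f.
D = 3 × 237 × (1−f)/f ≈ 3 × 237 × 6.00162 ≈ 4267.15 mg.

4267 mg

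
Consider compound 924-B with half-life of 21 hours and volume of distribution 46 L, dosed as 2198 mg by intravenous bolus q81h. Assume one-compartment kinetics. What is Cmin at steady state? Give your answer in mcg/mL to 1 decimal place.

k = ln2/t½ = ln2/21 ≈ 0.033007 h⁻¹; fraction remaining f = e^(−kτ) = e^(−0.033007×81) ≈ 0.0690.
At steady state, accumulation factor R = 1/(1 − e^(−kτ)) ≈ 1.0741.
Each bolus raises the concentration by D/Vd = 2198/46 ≈ 47.783 mcg/mL.
Cmax,ss = C₀/(1 − f) ≈ 47.783/0.9310 ≈ 51.324 mcg/mL.
Steady-state trough Cmin,ss = Cmax,ss·f ≈ 51.324 × 0.0690 ≈ 3.541 mcg/mL.

3.5 mcg/mL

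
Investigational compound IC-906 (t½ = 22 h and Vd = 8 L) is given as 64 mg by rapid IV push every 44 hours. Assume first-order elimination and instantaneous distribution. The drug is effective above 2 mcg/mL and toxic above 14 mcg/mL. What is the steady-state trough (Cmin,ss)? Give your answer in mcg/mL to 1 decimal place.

2.7 mcg/mL

τ = 44 h = 2 half-lives, so f = (1/2)^2 = 0.25.
At steady state, R = 1/(1 − 0.25) = 4/3.
Single-dose peak C₀ = D/Vd = 64/8 = 8 mcg/mL.
Steady-state peak Cmax,ss = C₀·R = 8 × 4/3 ≈ 10.667 mcg/mL.
Steady-state trough Cmin,ss = Cmax,ss·f ≈ 10.667 × 0.25 ≈ 2.667 mcg/mL.
Trough 2.7 mcg/mL vs MEC 2 mcg/mL: adequate.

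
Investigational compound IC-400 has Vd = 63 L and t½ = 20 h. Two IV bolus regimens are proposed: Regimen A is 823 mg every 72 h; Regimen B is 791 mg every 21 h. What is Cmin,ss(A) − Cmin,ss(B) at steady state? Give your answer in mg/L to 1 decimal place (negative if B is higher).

-10.6 mg/L

Regimen A: f = (1/2)^(72/20) ≈ 0.0825; Cmin,ss = (823/63)·f/(1−f) ≈ 1.175 mg/L.
Regimen B: f = (1/2)^(21/20) ≈ 0.4830; Cmin,ss = (791/63)·f/(1−f) ≈ 11.730 mg/L.
Difference ≈ 1.175 − 11.730 ≈ -10.555 mg/L.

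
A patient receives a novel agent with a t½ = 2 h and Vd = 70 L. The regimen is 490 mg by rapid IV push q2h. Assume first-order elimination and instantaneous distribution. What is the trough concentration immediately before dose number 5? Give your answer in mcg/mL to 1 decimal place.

6.6 mcg/mL

f = (1/2)^(τ/t½) = (1/2)^(2/2) ≈ 0.5000.
C₀ = D/Vd = 490/70 ≈ 7.000 mcg/mL.
Before the 5th dose, 4 doses have been given. Superposition: Cmin = C₀·(f + f² + … + f^4).
≈ 7.000 × (0.5000 + 0.2500 + 0.1250 + 0.0625) ≈ 7.000 × 0.9375 ≈ 6.562 mcg/mL.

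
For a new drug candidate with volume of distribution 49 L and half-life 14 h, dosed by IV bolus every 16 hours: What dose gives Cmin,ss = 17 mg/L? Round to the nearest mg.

τ/t½ = 16/14 ≈ 1.1429, so f = (1/2)^(16/14) ≈ 0.452862.
Cmin,ss = (D/Vd)·f/(1−f), so D = Cmin,ss·Vd·(1−f)/f.
D = 17 × 49 × (1−f)/f ≈ 17 × 49 × 1.20818 ≈ 1006.41 mg.

1006 mg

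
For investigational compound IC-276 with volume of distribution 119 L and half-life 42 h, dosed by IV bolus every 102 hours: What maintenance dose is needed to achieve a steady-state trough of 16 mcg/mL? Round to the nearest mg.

8346 mg

τ/t½ = 102/42 ≈ 2.4286, so f = (1/2)^(102/42) ≈ 0.185749.
Cmin,ss = (D/Vd)·f/(1−f), so D = Cmin,ss·Vd·(1−f)/f.
D = 16 × 119 × (1−f)/f ≈ 16 × 119 × 4.38361 ≈ 8346.39 mg.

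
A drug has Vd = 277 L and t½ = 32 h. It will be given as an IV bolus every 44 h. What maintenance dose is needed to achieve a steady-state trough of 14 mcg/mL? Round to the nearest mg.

6180 mg

τ/t½ = 44/32 ≈ 1.375, so f = (1/2)^(44/32) ≈ 0.385553.
Cmin,ss = (D/Vd)·f/(1−f), so D = Cmin,ss·Vd·(1−f)/f.
D = 14 × 277 × (1−f)/f ≈ 14 × 277 × 1.59368 ≈ 6180.29 mg.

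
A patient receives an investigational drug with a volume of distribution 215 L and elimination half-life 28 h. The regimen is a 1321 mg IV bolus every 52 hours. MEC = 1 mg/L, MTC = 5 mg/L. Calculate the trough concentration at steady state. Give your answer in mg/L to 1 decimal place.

Over one 52-h interval, 52/28 ≈ 1.8571 half-lives elapse, leaving f ≈ 0.2760 of each dose.
At steady state, accumulation factor R = 1/(1 − e^(−kτ)) ≈ 1.3812.
Each bolus raises the concentration by D/Vd = 1321/215 ≈ 6.144 mg/L.
Cmax,ss = C₀/(1 − f) ≈ 6.144/0.7240 ≈ 8.486 mg/L.
Steady-state trough Cmin,ss = Cmax,ss·f ≈ 8.486 × 0.2760 ≈ 2.342 mg/L.
Trough 2.3 mg/L vs MEC 1 mg/L: adequate.

2.3 mg/L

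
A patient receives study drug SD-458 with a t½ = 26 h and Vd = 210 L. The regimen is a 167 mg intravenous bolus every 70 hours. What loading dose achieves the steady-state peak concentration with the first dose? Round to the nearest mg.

f = (1/2)^(70/26) ≈ 0.154716; accumulation ratio R = 1/(1−f) ≈ 1.18303.
Loading dose to hit Cmax,ss on first dose: D_load = D_maint·R ≈ 167 × 1.18303 ≈ 197.57 mg.

198 mg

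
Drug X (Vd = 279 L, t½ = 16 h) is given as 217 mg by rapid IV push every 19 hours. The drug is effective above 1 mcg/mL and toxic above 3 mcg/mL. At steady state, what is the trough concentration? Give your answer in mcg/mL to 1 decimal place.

0.6 mcg/mL

Over one 19-h interval, 19/16 ≈ 1.1875 half-lives elapse, leaving f ≈ 0.4391 of each dose.
At steady state, accumulation factor R = 1/(1 − e^(−kτ)) ≈ 1.7828.
Single-dose peak C₀ = D/Vd = 217/279 ≈ 0.778 mcg/mL.
Steady-state peak Cmax,ss = C₀·R ≈ 0.778 × 1.7828 ≈ 1.387 mcg/mL.
Steady-state trough Cmin,ss = Cmax,ss·f ≈ 1.387 × 0.4391 ≈ 0.609 mcg/mL.
Trough 0.6 mcg/mL vs MEC 1 mcg/mL: subtherapeutic.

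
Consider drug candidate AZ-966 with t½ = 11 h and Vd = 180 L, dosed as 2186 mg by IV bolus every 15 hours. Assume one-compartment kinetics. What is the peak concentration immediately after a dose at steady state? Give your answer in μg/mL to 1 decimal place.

k = ln2/t½ = ln2/11 ≈ 0.063013 h⁻¹; fraction remaining f = e^(−kτ) = e^(−0.063013×15) ≈ 0.3886.
Accumulation ratio R = 1/(1 − f) ≈ 1/0.6114 ≈ 1.6356.
Each bolus raises the concentration by D/Vd = 2186/180 ≈ 12.144 μg/mL.
Steady-state peak Cmax,ss = C₀·R ≈ 12.144 × 1.6356 ≈ 19.863 μg/mL.

19.9 μg/mL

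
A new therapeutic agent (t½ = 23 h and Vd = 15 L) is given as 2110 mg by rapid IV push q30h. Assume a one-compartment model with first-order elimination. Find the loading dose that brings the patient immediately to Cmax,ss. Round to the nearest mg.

3546 mg

f = (1/2)^(30/23) ≈ 0.404904; accumulation ratio R = 1/(1−f) ≈ 1.68040.
Loading dose to hit Cmax,ss on first dose: D_load = D_maint·R ≈ 2110 × 1.68040 ≈ 3545.64 mg.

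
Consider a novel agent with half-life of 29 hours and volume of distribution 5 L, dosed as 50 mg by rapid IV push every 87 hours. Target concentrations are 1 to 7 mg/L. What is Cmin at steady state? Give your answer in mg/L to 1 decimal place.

τ = 87 h = 3 half-lives, so f = (1/2)^3 = 0.125.
At steady state, R = 1/(1 − 0.125) = 8/7.
Single-dose peak C₀ = D/Vd = 50/5 = 10 mg/L.
Steady-state peak Cmax,ss = C₀·R = 10 × 8/7 ≈ 11.429 mg/L.
Steady-state trough Cmin,ss = Cmax,ss·f ≈ 11.429 × 0.125 ≈ 1.429 mg/L.
Trough 1.4 mg/L vs MEC 1 mg/L: adequate.

1.4 mg/L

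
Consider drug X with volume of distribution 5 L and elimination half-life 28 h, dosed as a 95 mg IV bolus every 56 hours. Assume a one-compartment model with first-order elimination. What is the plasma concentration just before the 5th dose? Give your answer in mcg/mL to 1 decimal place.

f = (1/2)^(τ/t½) = (1/2)^(56/28) ≈ 0.2500.
C₀ = D/Vd = 95/5 ≈ 19.000 mcg/mL.
Before the 5th dose, 4 doses have been given. Superposition: Cmin = C₀·(f + f² + … + f^4).
≈ 19.000 × (0.2500 + 0.0625 + 0.0156 + 0.0039) ≈ 19.000 × 0.3320 ≈ 6.308 mcg/mL.

6.3 mcg/mL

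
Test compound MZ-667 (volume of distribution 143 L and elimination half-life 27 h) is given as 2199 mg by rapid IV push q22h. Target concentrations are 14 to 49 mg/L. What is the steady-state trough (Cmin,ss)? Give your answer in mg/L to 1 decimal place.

Over one 22-h interval, 22/27 ≈ 0.81481 half-lives elapse, leaving f ≈ 0.5685 of each dose.
Each bolus raises the concentration by D/Vd = 2199/143 ≈ 15.378 mg/L.
Steady-state trough Cmin,ss = C₀·f/(1−f) ≈ 15.378 × 0.5685/0.4315 ≈ 20.260 mg/L.
Trough 20.3 mg/L vs MEC 14 mg/L: adequate.

20.3 mg/L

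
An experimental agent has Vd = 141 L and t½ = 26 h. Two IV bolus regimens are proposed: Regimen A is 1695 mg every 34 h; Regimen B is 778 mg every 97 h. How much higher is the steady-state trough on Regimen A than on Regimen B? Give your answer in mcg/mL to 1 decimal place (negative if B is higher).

Regimen A: f = (1/2)^(34/26) ≈ 0.4040; Cmin,ss = (1695/141)·f/(1−f) ≈ 8.149 mcg/mL.
Regimen B: f = (1/2)^(97/26) ≈ 0.0753; Cmin,ss = (778/141)·f/(1−f) ≈ 0.449 mcg/mL.
Difference ≈ 8.149 − 0.449 ≈ 7.700 mcg/mL.

7.7 mcg/mL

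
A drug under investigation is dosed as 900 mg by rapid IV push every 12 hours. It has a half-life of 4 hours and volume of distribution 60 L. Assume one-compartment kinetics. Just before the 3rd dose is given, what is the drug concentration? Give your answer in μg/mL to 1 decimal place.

2.1 μg/mL

f = (1/2)^(τ/t½) = (1/2)^(12/4) ≈ 0.1250.
C₀ = D/Vd = 900/60 ≈ 15.000 μg/mL.
Before the 3rd dose, 2 doses have been given. Superposition: Cmin = C₀·(f + f²).
≈ 15.000 × (0.1250 + 0.0156) ≈ 15.000 × 0.1406 ≈ 2.109 μg/mL.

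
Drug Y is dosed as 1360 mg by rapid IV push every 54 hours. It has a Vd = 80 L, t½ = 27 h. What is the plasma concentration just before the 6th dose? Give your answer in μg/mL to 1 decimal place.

f = (1/2)^(τ/t½) = (1/2)^(54/27) ≈ 0.2500.
C₀ = D/Vd = 1360/80 ≈ 17.000 μg/mL.
Before the 6th dose, 5 doses have been given. Superposition: Cmin = C₀·(f + f² + … + f^5).
≈ 17.000 × (0.2500 + 0.0625 + 0.0156 + 0.0039 + 0.0010) ≈ 17.000 × 0.3330 ≈ 5.661 μg/mL.

5.7 μg/mL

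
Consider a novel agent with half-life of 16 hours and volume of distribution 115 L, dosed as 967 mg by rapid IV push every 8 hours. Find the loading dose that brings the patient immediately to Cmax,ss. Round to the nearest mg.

f = (1/2)^(8/16) ≈ 0.707107; accumulation ratio R = 1/(1−f) ≈ 3.41422.
Loading dose to hit Cmax,ss on first dose: D_load = D_maint·R ≈ 967 × 3.41422 ≈ 3301.55 mg.

3302 mg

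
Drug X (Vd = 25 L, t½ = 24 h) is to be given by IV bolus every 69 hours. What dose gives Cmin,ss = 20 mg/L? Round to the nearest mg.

3168 mg

τ/t½ = 69/24 ≈ 2.875, so f = (1/2)^(69/24) ≈ 0.136313.
Cmin,ss = (D/Vd)·f/(1−f), so D = Cmin,ss·Vd·(1−f)/f.
D = 20 × 25 × (1−f)/f ≈ 20 × 25 × 6.33606 ≈ 3168.03 mg.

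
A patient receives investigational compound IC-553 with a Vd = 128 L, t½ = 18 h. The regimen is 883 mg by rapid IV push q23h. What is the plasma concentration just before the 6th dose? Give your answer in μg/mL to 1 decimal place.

f = (1/2)^(τ/t½) = (1/2)^(23/18) ≈ 0.4124.
C₀ = D/Vd = 883/128 ≈ 6.898 μg/mL.
Before the 6th dose, 5 doses have been given. Superposition: Cmin = C₀·(f + f² + … + f^5).
≈ 6.898 × (0.4124 + 0.1701 + 0.0701 + 0.0289 + 0.0119) ≈ 6.898 × 0.6934 ≈ 4.783 μg/mL.

4.8 μg/mL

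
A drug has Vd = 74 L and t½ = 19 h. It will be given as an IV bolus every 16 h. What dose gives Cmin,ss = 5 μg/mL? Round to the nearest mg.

293 mg

τ/t½ = 16/19 ≈ 0.84211, so f = (1/2)^(16/19) ≈ 0.557829.
Cmin,ss = (D/Vd)·f/(1−f), so D = Cmin,ss·Vd·(1−f)/f.
D = 5 × 74 × (1−f)/f ≈ 5 × 74 × 0.79266 ≈ 293.28 mg.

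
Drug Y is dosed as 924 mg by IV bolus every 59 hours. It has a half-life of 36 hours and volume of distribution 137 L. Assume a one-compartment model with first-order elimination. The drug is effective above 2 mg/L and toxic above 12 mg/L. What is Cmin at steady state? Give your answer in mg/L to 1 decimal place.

3.2 mg/L

τ/t½ = 59/36 ≈ 1.6389, so fraction remaining f = (1/2)^(59/36) ≈ 0.3211.
Single-dose peak C₀ = D/Vd = 924/137 ≈ 6.745 mg/L.
Steady-state trough Cmin,ss = C₀·f/(1−f) ≈ 6.745 × 0.3211/0.6789 ≈ 3.190 mg/L.
Trough 3.2 mg/L vs MEC 2 mg/L: adequate.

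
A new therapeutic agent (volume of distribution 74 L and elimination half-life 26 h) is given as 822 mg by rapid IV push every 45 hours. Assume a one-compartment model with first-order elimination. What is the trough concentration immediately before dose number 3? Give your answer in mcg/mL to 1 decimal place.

f = (1/2)^(τ/t½) = (1/2)^(45/26) ≈ 0.3013.
C₀ = D/Vd = 822/74 ≈ 11.108 mcg/mL.
Before the 3rd dose, 2 doses have been given. Superposition: Cmin = C₀·(f + f²).
≈ 11.108 × (0.3013 + 0.0908) ≈ 11.108 × 0.3921 ≈ 4.355 mcg/mL.

4.4 mcg/mL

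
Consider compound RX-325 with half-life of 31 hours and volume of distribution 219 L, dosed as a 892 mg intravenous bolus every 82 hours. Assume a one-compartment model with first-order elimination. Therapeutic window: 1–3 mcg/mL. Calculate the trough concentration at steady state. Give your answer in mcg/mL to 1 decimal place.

0.8 mcg/mL

τ/t½ = 82/31 ≈ 2.6452, so fraction remaining f = (1/2)^(82/31) ≈ 0.1599.
Each bolus raises the concentration by D/Vd = 892/219 ≈ 4.073 mcg/mL.
Steady-state trough Cmin,ss = C₀·f/(1−f) ≈ 4.073 × 0.1599/0.8401 ≈ 0.775 mcg/mL.
Trough 0.8 mcg/mL vs MEC 1 mcg/mL: subtherapeutic.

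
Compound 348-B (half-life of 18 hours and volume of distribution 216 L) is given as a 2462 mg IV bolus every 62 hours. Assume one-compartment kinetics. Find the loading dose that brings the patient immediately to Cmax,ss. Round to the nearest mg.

2711 mg

f = (1/2)^(62/18) ≈ 0.091858; accumulation ratio R = 1/(1−f) ≈ 1.10115.
Loading dose to hit Cmax,ss on first dose: D_load = D_maint·R ≈ 2462 × 1.10115 ≈ 2711.03 mg.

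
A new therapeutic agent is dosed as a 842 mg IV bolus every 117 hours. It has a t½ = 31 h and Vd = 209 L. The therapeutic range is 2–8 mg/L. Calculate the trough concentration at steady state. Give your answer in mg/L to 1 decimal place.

k = ln2/t½ = ln2/31 ≈ 0.022360 h⁻¹; fraction remaining f = e^(−kτ) = e^(−0.022360×117) ≈ 0.0731.
Single-dose peak C₀ = D/Vd = 842/209 ≈ 4.029 mg/L.
Steady-state trough Cmin,ss = C₀·f/(1−f) ≈ 4.029 × 0.0731/0.9269 ≈ 0.318 mg/L.
Trough 0.3 mg/L vs MEC 2 mg/L: subtherapeutic.

0.3 mg/L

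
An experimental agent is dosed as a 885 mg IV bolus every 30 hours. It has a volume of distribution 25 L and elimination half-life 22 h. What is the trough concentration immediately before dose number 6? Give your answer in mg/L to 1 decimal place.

f = (1/2)^(τ/t½) = (1/2)^(30/22) ≈ 0.3886.
C₀ = D/Vd = 885/25 ≈ 35.400 mg/L.
Before the 6th dose, 5 doses have been given. Superposition: Cmin = C₀·(f + f² + … + f^5).
≈ 35.400 × (0.3886 + 0.1510 + 0.0587 + 0.0228 + 0.0089) ≈ 35.400 × 0.6300 ≈ 22.302 mg/L.

22.3 mg/L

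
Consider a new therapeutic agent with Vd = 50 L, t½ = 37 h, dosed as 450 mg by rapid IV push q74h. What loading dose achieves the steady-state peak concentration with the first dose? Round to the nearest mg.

600 mg

f = (1/2)^(74/37) ≈ 0.250000; accumulation ratio R = 1/(1−f) ≈ 1.33333.
Loading dose to hit Cmax,ss on first dose: D_load = D_maint·R ≈ 450 × 1.33333 ≈ 600.00 mg.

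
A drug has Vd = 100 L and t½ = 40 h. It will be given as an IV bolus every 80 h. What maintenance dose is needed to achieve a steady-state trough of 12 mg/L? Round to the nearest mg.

τ/t½ = 80/40 ≈ 2, so f = (1/2)^(80/40) ≈ 0.250000.
Cmin,ss = (D/Vd)·f/(1−f), so D = Cmin,ss·Vd·(1−f)/f.
D = 12 × 100 × (1−f)/f ≈ 12 × 100 × 3.00000 ≈ 3600.00 mg.

3600 mg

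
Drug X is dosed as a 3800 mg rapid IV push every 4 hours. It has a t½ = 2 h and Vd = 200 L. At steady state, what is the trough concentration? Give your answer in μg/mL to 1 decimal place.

The dosing interval is 2 half-lives, so f = 2^(−2) = 0.25.
Accumulation ratio R = 1/(1 − f) = 1/0.75 = 4/3.
Single-dose peak C₀ = D/Vd = 3800/200 = 19 μg/mL.
Steady-state peak Cmax,ss = C₀·R = 19 × 4/3 ≈ 25.333 μg/mL.
Steady-state trough Cmin,ss = Cmax,ss·f ≈ 25.333 × 0.25 ≈ 6.333 μg/mL.

6.3 μg/mL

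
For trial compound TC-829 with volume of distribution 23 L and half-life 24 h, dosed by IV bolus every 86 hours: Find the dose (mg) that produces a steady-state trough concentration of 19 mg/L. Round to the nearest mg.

τ/t½ = 86/24 ≈ 3.5833, so f = (1/2)^(86/24) ≈ 0.083427.
Cmin,ss = (D/Vd)·f/(1−f), so D = Cmin,ss·Vd·(1−f)/f.
D = 19 × 23 × (1−f)/f ≈ 19 × 23 × 10.98653 ≈ 4801.11 mg.

4801 mg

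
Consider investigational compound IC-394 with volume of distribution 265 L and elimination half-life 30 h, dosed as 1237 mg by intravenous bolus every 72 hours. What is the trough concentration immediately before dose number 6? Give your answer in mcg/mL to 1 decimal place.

1.1 mcg/mL

f = (1/2)^(τ/t½) = (1/2)^(72/30) ≈ 0.1895.
C₀ = D/Vd = 1237/265 ≈ 4.668 mcg/mL.
Before the 6th dose, 5 doses have been given. Superposition: Cmin = C₀·(f + f² + … + f^5).
≈ 4.668 × (0.1895 + 0.0359 + 0.0068 + 0.0013 + 0.0002) ≈ 4.668 × 0.2337 ≈ 1.091 mcg/mL.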